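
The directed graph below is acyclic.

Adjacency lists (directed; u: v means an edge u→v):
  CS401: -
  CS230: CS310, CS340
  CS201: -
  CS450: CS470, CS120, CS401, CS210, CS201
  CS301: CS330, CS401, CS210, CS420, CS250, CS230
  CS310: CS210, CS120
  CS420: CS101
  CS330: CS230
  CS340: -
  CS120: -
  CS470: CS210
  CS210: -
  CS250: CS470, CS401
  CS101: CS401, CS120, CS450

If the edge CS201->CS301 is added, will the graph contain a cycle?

Adding CS201→CS301 creates a cycle iff CS301 can already reach CS201.
Path from CS301: CS301 → CS420 → CS101 → CS450 → CS201.
So CS301 → … → CS201 → CS301 is a cycle.

Yes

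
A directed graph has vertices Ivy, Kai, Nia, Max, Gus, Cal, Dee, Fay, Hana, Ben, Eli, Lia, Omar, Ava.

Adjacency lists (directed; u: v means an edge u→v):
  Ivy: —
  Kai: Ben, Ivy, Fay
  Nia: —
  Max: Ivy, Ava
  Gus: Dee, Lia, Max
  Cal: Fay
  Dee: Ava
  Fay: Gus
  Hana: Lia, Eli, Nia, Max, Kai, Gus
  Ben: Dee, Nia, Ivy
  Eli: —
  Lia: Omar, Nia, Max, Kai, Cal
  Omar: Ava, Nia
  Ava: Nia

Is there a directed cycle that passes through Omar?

No

Omar lies on a cycle iff there is a path from Omar back to itself.
Exploring from Omar, it never reaches itself; equivalently, its strongly connected component is a singleton.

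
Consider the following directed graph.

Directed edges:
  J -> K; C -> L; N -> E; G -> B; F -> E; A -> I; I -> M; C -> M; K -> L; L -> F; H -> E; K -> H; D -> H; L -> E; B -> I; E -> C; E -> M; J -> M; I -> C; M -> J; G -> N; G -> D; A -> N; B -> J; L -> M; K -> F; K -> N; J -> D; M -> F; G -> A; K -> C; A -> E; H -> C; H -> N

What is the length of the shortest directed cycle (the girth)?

For each vertex v, BFS finds the shortest path from v back to v.
The shortest such closed walk is J → M → J, length 2.

2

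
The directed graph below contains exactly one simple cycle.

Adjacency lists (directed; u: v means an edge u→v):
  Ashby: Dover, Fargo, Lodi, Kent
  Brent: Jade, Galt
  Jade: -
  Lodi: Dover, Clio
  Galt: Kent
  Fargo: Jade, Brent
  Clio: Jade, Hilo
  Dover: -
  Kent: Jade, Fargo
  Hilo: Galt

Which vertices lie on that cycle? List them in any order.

Galt, Kent, Brent, Fargo

DFS with gray/black marking from Fargo:
Fargo gray
  Jade gray
  Jade black
  Brent gray
    Brent→Jade: Jade black — skip
    Galt gray
      Kent gray
        Kent→Jade: Jade black — skip
        Kent→Fargo: Fargo is gray → back edge
Back edge closes the cycle Fargo → Brent → Galt → Kent → Fargo; its vertices are {Galt, Kent, Brent, Fargo}.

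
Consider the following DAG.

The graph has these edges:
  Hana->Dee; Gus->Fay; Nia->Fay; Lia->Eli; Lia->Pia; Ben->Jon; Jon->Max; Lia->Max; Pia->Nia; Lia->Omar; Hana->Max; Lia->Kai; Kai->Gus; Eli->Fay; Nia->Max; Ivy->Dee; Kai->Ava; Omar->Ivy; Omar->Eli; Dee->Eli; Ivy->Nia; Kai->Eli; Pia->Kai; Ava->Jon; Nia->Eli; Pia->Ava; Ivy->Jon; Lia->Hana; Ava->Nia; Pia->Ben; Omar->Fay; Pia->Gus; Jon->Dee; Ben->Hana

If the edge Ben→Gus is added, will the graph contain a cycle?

No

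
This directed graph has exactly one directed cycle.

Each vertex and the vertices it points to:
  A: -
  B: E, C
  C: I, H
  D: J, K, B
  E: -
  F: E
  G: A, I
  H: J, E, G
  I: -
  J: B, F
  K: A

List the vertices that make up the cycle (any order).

DFS with gray/black marking from J:
J gray
  B gray
    E gray
    E black
    C gray
      I gray
      I black
      H gray
        H→J: J is gray → back edge
Back edge closes the cycle J → B → C → H → J; its vertices are {B, C, H, J}.

B, C, H, J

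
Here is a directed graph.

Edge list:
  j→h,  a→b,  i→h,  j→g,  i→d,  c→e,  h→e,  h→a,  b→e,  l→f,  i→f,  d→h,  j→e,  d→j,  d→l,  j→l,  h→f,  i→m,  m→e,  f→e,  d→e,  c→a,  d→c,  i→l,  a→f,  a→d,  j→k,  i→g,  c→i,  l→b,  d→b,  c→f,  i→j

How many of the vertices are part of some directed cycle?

A vertex is on a directed cycle iff it belongs to a strongly connected component of size ≥ 2 (or has a self-loop).
The vertices on cycles are {a, c, d, h, i, j} — 6 in total.

6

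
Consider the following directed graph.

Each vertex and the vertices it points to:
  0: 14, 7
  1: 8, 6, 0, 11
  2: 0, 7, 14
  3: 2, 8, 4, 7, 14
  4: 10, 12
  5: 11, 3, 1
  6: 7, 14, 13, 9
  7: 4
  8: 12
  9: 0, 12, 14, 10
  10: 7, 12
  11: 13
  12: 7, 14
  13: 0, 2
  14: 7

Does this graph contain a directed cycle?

Yes

DFS with white/gray/black marking, starting from 14:
14 gray
  7 gray
    4 gray
      10 gray
        10→7: 7 is gray → back edge
Back edge found, so a cycle exists: 7 → 4 → 10 → 7.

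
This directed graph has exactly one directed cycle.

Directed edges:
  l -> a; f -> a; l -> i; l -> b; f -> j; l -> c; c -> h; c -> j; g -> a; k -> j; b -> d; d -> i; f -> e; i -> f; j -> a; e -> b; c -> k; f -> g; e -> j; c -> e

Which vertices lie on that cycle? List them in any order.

DFS with gray/black marking from i:
i gray
  f gray
    e gray
      b gray
        d gray
          d→i: i is gray → back edge
Back edge closes the cycle i → f → e → b → d → i; its vertices are {b, d, e, f, i}.

b, d, e, f, i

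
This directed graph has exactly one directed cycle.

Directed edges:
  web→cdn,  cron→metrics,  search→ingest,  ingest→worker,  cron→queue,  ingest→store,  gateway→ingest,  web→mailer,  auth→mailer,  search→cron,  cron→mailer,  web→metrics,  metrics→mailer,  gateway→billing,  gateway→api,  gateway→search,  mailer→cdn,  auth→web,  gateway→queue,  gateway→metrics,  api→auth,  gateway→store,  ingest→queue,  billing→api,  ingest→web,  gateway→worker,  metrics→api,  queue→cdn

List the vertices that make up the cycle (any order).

DFS with gray/black marking from api:
api gray
  auth gray
    web gray
      metrics gray
        mailer gray
          cdn gray
          cdn black
        mailer black
        metrics→api: api is gray → back edge
Back edge closes the cycle api → auth → web → metrics → api; its vertices are {api, web, auth, metrics}.

api, web, auth, metrics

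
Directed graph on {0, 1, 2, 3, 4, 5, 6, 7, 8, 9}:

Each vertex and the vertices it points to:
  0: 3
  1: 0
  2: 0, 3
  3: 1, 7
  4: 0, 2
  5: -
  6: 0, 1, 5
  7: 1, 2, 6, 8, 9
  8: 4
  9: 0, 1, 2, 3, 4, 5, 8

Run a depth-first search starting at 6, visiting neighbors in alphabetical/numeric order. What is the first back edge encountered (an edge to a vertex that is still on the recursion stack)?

DFS from 6 (visiting neighbors in alphabetical/numeric order); mark gray on enter, black on exit:
6 gray
  0 gray
    3 gray
      1 gray
        1→0: 0 is gray → back edge
First back edge: 1 → 0.

1→0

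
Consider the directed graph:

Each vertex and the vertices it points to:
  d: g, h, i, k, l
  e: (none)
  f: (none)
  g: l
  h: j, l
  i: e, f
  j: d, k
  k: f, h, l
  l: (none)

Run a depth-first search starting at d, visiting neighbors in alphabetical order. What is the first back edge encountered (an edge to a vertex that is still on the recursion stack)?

j->d

DFS from d (visiting neighbors in alphabetical order); mark gray on enter, black on exit:
d gray
  g gray
    l gray
    l black
  g black
  h gray
    j gray
      j→d: d is gray → back edge
First back edge: j → d.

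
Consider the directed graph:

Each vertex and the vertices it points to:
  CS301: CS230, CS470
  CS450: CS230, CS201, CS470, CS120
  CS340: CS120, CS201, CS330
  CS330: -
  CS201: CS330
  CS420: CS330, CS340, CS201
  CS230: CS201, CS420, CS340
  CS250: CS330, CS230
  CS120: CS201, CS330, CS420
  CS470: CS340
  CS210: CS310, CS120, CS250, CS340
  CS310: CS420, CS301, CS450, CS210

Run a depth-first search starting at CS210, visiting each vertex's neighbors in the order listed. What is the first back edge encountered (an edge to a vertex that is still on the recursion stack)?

CS120→CS420

DFS from CS210 (visiting each vertex's neighbors in the order listed); mark gray on enter, black on exit:
CS210 gray
  CS310 gray
    CS420 gray
      CS330 gray
      CS330 black
      CS340 gray
        CS120 gray
          CS201 gray
            CS201→CS330: CS330 black — skip
          CS201 black
          CS120→CS330: CS330 black — skip
          CS120→CS420: CS420 is gray → back edge
First back edge: CS120 → CS420.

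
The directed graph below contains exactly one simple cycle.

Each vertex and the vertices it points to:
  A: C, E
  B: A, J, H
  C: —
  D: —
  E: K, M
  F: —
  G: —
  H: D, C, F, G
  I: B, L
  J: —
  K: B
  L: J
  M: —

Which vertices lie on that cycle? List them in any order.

DFS with gray/black marking from B:
B gray
  A gray
    C gray
    C black
    E gray
      K gray
        K→B: B is gray → back edge
Back edge closes the cycle B → A → E → K → B; its vertices are {A, B, E, K}.

A, B, E, K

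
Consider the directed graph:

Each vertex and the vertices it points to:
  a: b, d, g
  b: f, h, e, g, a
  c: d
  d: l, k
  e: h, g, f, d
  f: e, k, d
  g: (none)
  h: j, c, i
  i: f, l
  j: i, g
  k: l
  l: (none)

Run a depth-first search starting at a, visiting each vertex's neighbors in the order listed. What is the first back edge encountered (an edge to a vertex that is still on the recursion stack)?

i->f

DFS from a (visiting each vertex's neighbors in the order listed); mark gray on enter, black on exit:
a gray
  b gray
    f gray
      e gray
        h gray
          j gray
            i gray
              i→f: f is gray → back edge
First back edge: i → f.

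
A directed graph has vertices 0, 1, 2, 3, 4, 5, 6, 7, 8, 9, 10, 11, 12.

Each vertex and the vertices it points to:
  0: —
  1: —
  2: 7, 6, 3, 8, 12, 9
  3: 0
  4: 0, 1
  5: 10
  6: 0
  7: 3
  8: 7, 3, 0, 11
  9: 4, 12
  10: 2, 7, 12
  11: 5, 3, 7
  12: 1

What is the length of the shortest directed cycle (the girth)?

5

For each vertex v, BFS finds the shortest path from v back to v.
The shortest such closed walk is 5 → 10 → 2 → 8 → 11 → 5, length 5.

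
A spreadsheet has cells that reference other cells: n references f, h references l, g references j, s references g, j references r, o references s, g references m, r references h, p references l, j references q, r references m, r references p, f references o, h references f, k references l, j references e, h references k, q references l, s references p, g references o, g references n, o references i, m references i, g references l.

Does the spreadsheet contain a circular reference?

Yes

DFS with white/gray/black marking, starting from i:
i gray
i black
j gray
  r gray
    h gray
      k gray
        l gray
        l black
      k black
      h→l: l black — skip
      f gray
        o gray
          o→i: i black — skip
          s gray
            g gray
              g→j: j is gray → back edge
Back edge found, so a cycle exists: j → r → h → f → o → s → g → j.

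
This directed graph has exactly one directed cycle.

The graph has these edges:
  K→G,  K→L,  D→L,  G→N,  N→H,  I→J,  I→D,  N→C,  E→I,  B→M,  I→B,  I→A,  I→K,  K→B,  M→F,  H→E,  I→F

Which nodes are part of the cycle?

DFS with gray/black marking from E:
E gray
  I gray
    B gray
      M gray
        F gray
        F black
      M black
    B black
    D gray
      L gray
      L black
    D black
    A gray
    A black
    J gray
    J black
    I→F: F black — skip
    K gray
      K→L: L black — skip
      G gray
        N gray
          C gray
          C black
          H gray
            H→E: E is gray → back edge
Back edge closes the cycle E → I → K → G → N → H → E; its vertices are {E, G, H, I, K, N}.

E, G, H, I, K, N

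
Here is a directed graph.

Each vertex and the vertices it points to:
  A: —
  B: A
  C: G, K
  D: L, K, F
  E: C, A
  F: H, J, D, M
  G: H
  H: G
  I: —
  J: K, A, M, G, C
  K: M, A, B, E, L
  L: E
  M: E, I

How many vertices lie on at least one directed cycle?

A vertex is on a directed cycle iff it belongs to a strongly connected component of size ≥ 2 (or has a self-loop).
The vertices on cycles are {C, D, E, F, G, H, K, L, M} — 9 in total.

9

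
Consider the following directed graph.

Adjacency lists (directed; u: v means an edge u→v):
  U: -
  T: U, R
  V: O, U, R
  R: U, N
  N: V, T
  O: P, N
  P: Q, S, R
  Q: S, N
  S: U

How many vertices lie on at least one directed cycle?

A vertex is on a directed cycle iff it belongs to a strongly connected component of size ≥ 2 (or has a self-loop).
The vertices on cycles are {N, O, P, Q, R, T, V} — 7 in total.

7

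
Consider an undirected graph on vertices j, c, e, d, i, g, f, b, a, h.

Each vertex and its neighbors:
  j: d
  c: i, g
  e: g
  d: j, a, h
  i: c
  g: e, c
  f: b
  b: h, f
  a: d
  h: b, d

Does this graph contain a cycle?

No

DFS, tracking each vertex's parent; an edge to a visited non-parent vertex closes a cycle.
Start from d:
visit d (parent –)
  visit j (parent d)
    j–d: parent, skip
  visit a (parent d)
    a–d: parent, skip
  visit h (parent d)
    visit b (parent h)
      b–h: parent, skip
      visit f (parent b)
        f–b: parent, skip
    h–d: parent, skip
visit c (parent –)
  visit i (parent c)
    i–c: parent, skip
  visit g (parent c)
    visit e (parent g)
      e–g: parent, skip
    g–c: parent, skip
No non-parent visited neighbor found — the graph is a forest.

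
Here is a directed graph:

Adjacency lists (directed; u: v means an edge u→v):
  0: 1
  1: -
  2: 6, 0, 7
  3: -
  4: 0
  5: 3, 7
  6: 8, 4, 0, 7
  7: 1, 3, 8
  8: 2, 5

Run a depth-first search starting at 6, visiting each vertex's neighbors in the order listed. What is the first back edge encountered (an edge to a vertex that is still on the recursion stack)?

DFS from 6 (visiting each vertex's neighbors in the order listed); mark gray on enter, black on exit:
6 gray
  8 gray
    2 gray
      2→6: 6 is gray → back edge
First back edge: 2 → 6.

2→6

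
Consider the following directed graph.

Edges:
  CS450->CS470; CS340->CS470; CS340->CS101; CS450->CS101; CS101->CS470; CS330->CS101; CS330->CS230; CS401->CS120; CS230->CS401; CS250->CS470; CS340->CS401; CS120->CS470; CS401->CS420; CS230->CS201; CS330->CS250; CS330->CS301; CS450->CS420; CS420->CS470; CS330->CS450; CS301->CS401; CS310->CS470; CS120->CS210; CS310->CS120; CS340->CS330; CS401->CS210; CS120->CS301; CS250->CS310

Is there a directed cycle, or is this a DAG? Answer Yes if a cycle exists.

Yes

DFS with white/gray/black marking, starting from CS420:
CS420 gray
  CS470 gray
  CS470 black
CS420 black
CS120 gray
  CS301 gray
    CS401 gray
      CS401→CS420: CS420 black — skip
      CS210 gray
      CS210 black
      CS401→CS120: CS120 is gray → back edge
Back edge found, so a cycle exists: CS120 → CS301 → CS401 → CS120.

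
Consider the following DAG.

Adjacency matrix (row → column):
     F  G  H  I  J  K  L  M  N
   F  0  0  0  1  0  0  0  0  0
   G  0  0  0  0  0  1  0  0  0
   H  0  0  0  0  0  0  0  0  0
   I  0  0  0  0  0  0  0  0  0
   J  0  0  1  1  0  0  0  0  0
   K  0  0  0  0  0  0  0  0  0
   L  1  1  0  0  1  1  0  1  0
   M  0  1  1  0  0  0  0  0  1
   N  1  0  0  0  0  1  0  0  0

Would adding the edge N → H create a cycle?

No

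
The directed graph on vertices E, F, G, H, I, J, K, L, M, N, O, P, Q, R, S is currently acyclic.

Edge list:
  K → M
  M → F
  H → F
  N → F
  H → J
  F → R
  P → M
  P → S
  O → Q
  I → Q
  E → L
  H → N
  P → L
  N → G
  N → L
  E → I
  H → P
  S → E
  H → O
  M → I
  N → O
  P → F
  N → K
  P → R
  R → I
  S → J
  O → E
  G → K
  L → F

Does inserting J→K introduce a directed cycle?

No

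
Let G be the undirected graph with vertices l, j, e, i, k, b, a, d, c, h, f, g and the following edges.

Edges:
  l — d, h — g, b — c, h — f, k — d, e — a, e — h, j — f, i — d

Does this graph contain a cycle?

DFS, tracking each vertex's parent; an edge to a visited non-parent vertex closes a cycle.
Start from a:
visit a (parent –)
  visit e (parent a)
    e–a: parent, skip
    visit h (parent e)
      h–e: parent, skip
      visit f (parent h)
        f–h: parent, skip
        visit j (parent f)
          j–f: parent, skip
      visit g (parent h)
        g–h: parent, skip
visit l (parent –)
  visit d (parent l)
    visit i (parent d)
      i–d: parent, skip
    visit k (parent d)
      k–d: parent, skip
    d–l: parent, skip
visit b (parent –)
  visit c (parent b)
    c–b: parent, skip
No non-parent visited neighbor found — the graph is a forest.

No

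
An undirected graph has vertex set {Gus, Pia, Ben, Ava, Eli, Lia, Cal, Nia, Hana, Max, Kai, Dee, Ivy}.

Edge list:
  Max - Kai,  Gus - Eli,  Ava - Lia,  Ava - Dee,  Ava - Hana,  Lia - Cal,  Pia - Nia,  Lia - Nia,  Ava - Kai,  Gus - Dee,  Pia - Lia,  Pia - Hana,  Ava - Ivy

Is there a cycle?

DFS, tracking each vertex's parent; an edge to a visited non-parent vertex closes a cycle.
Start from Dee:
visit Dee (parent –)
  visit Gus (parent Dee)
    visit Eli (parent Gus)
      Eli–Gus: parent, skip
    Gus–Dee: parent, skip
  visit Ava (parent Dee)
    visit Lia (parent Ava)
      visit Pia (parent Lia)
        visit Hana (parent Pia)
          Hana–Ava: Ava visited and ≠ parent → cycle
Cycle: Ava – Lia – Pia – Hana – Ava.

Yes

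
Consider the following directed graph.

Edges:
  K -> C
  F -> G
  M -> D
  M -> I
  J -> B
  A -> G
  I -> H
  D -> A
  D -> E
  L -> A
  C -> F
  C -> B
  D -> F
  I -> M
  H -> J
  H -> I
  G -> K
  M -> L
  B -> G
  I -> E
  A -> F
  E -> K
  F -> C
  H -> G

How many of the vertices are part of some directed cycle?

8

A vertex is on a directed cycle iff it belongs to a strongly connected component of size ≥ 2 (or has a self-loop).
The vertices on cycles are {B, C, F, G, H, I, K, M} — 8 in total.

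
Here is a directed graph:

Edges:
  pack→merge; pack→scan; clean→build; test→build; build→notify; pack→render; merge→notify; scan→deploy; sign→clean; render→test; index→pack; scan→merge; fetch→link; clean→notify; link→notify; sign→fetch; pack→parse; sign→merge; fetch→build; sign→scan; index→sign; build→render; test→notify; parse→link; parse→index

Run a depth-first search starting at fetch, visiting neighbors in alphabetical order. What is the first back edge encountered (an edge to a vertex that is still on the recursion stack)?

test→build

DFS from fetch (visiting neighbors in alphabetical order); mark gray on enter, black on exit:
fetch gray
  build gray
    notify gray
    notify black
    render gray
      test gray
        test→build: build is gray → back edge
First back edge: test → build.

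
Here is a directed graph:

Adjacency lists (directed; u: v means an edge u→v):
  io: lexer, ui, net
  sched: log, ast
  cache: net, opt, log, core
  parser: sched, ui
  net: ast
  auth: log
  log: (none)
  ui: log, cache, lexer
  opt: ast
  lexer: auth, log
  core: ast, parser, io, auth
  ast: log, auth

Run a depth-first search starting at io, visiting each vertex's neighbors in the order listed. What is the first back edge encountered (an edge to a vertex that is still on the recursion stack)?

DFS from io (visiting each vertex's neighbors in the order listed); mark gray on enter, black on exit:
io gray
  lexer gray
    auth gray
      log gray
      log black
    auth black
    lexer→log: log black — skip
  lexer black
  ui gray
    ui→log: log black — skip
    cache gray
      net gray
        ast gray
          ast→log: log black — skip
          ast→auth: auth black — skip
        ast black
      net black
      opt gray
        opt→ast: ast black — skip
      opt black
      cache→log: log black — skip
      core gray
        core→ast: ast black — skip
        parser gray
          sched gray
            sched→log: log black — skip
            sched→ast: ast black — skip
          sched black
          parser→ui: ui is gray → back edge
First back edge: parser → ui.

parser→ui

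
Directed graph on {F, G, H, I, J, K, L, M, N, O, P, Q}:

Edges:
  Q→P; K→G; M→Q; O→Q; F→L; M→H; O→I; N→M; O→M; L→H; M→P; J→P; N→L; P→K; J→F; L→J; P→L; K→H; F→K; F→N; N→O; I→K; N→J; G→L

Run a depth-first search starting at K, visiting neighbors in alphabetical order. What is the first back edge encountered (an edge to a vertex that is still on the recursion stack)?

DFS from K (visiting neighbors in alphabetical order); mark gray on enter, black on exit:
K gray
  G gray
    L gray
      H gray
      H black
      J gray
        F gray
          F→K: K is gray → back edge
First back edge: F → K.

F→K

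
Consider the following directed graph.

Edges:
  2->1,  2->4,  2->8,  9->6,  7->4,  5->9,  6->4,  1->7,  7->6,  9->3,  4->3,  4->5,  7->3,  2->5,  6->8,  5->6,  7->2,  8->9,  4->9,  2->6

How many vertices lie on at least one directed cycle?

8

A vertex is on a directed cycle iff it belongs to a strongly connected component of size ≥ 2 (or has a self-loop).
The vertices on cycles are {1, 2, 4, 5, 6, 7, 8, 9} — 8 in total.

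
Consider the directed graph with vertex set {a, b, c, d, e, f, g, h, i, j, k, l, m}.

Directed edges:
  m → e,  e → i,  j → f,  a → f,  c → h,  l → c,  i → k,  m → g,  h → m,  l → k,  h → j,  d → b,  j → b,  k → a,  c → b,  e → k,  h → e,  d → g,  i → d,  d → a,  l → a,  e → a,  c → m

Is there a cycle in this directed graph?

DFS with white/gray/black marking, starting from h:
h gray
  j gray
    b gray
    b black
    f gray
    f black
  j black
  e gray
    a gray
      a→f: f black — skip
    a black
    k gray
      k→a: a black — skip
    k black
    i gray
      d gray
        d→a: a black — skip
        d→b: b black — skip
        g gray
        g black
      d black
      i→k: k black — skip
    i black
  e black
  m gray
    m→g: g black — skip
    m→e: e black — skip
  m black
h black
c gray
  c→h: h black — skip
  c→b: b black — skip
  c→m: m black — skip
c black
l gray
  l→a: a black — skip
  l→k: k black — skip
  l→c: c black — skip
l black
Every edge goes to a white or black vertex — no back edge, so the graph is acyclic.

No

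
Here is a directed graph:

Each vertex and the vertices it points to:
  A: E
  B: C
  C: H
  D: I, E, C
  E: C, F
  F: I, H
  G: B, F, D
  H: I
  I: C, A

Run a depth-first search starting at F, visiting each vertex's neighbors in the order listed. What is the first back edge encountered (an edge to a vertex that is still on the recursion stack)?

H→I

DFS from F (visiting each vertex's neighbors in the order listed); mark gray on enter, black on exit:
F gray
  I gray
    C gray
      H gray
        H→I: I is gray → back edge
First back edge: H → I.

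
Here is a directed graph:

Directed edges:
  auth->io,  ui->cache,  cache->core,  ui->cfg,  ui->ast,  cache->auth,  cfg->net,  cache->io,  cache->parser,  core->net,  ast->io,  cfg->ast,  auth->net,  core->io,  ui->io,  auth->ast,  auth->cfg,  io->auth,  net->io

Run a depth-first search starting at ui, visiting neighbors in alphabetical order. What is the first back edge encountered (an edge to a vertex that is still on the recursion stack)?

auth->ast

DFS from ui (visiting neighbors in alphabetical order); mark gray on enter, black on exit:
ui gray
  ast gray
    io gray
      auth gray
        auth→ast: ast is gray → back edge
First back edge: auth → ast.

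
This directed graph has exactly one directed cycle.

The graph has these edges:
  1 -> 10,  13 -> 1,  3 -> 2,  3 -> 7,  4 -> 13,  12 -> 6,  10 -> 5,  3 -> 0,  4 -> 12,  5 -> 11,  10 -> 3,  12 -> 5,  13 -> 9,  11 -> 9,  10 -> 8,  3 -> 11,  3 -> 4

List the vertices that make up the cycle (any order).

1, 3, 4, 10, 13

DFS with gray/black marking from 10:
10 gray
  5 gray
    11 gray
      9 gray
      9 black
    11 black
  5 black
  3 gray
    3→11: 11 black — skip
    7 gray
    7 black
    0 gray
    0 black
    4 gray
      13 gray
        13→9: 9 black — skip
        1 gray
          1→10: 10 is gray → back edge
Back edge closes the cycle 10 → 3 → 4 → 13 → 1 → 10; its vertices are {1, 3, 4, 10, 13}.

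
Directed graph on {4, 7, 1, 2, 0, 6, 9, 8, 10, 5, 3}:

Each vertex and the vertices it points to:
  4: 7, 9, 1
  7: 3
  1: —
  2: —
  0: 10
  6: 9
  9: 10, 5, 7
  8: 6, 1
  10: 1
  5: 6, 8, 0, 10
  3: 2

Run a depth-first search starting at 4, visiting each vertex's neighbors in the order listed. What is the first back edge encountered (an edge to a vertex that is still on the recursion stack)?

DFS from 4 (visiting each vertex's neighbors in the order listed); mark gray on enter, black on exit:
4 gray
  7 gray
    3 gray
      2 gray
      2 black
    3 black
  7 black
  9 gray
    10 gray
      1 gray
      1 black
    10 black
    5 gray
      6 gray
        6→9: 9 is gray → back edge
First back edge: 6 → 9.

6->9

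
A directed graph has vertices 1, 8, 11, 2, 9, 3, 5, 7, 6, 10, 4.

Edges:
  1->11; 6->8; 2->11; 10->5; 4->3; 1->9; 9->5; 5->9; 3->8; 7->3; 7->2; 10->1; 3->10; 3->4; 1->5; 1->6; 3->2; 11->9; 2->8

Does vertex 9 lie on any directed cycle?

Yes

9 is on a cycle iff 9 can reach itself via ≥1 edge.
9 → 5 → 9 — yes.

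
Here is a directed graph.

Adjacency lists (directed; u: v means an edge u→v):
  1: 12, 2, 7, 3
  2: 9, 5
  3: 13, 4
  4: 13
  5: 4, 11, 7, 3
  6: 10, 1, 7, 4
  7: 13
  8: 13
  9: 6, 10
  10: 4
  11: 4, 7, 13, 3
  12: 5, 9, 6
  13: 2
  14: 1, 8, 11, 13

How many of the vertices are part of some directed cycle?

A vertex is on a directed cycle iff it belongs to a strongly connected component of size ≥ 2 (or has a self-loop).
The vertices on cycles are {1, 2, 3, 4, 5, 6, 7, 9, 10, 11, 12, 13} — 12 in total.

12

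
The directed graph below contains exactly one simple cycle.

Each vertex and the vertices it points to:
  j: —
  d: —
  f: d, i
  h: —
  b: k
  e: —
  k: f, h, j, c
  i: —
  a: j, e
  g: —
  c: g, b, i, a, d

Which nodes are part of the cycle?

b, c, k

DFS with gray/black marking from k:
k gray
  f gray
    d gray
    d black
    i gray
    i black
  f black
  h gray
  h black
  j gray
  j black
  c gray
    g gray
    g black
    b gray
      b→k: k is gray → back edge
Back edge closes the cycle k → c → b → k; its vertices are {b, c, k}.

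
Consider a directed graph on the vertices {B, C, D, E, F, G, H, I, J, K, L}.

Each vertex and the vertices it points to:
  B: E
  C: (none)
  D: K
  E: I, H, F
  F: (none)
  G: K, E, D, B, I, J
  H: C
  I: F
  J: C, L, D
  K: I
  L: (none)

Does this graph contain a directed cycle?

No

DFS with white/gray/black marking, starting from B:
B gray
  E gray
    I gray
      F gray
      F black
    I black
    H gray
      C gray
      C black
    H black
    E→F: F black — skip
  E black
B black
D gray
  K gray
    K→I: I black — skip
  K black
D black
G gray
  G→K: K black — skip
  G→E: E black — skip
  G→D: D black — skip
  G→B: B black — skip
  G→I: I black — skip
  J gray
    J→C: C black — skip
    L gray
    L black
    J→D: D black — skip
  J black
G black
Every edge goes to a white or black vertex — no back edge, so the graph is acyclic.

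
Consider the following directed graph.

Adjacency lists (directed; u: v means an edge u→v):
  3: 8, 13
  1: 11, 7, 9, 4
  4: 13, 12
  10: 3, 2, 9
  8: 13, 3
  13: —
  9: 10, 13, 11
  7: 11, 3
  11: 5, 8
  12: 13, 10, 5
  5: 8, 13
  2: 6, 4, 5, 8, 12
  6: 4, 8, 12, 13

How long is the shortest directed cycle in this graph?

For each vertex v, BFS finds the shortest path from v back to v.
The shortest such closed walk is 9 → 10 → 9, length 2.

2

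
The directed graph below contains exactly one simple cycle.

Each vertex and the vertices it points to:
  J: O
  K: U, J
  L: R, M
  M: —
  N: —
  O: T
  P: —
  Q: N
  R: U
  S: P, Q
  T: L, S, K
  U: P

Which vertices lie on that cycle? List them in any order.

DFS with gray/black marking from T:
T gray
  L gray
    R gray
      U gray
        P gray
        P black
      U black
    R black
    M gray
    M black
  L black
  S gray
    S→P: P black — skip
    Q gray
      N gray
      N black
    Q black
  S black
  K gray
    K→U: U black — skip
    J gray
      O gray
        O→T: T is gray → back edge
Back edge closes the cycle T → K → J → O → T; its vertices are {J, K, O, T}.

J, K, O, T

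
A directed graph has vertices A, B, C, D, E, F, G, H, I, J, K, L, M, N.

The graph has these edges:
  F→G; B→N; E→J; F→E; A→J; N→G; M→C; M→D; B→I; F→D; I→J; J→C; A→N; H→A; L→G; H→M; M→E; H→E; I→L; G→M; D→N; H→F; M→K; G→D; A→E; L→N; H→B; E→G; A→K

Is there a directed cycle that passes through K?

K lies on a cycle iff there is a path from K back to itself.
Exploring from K, it never reaches itself; equivalently, its strongly connected component is a singleton.

No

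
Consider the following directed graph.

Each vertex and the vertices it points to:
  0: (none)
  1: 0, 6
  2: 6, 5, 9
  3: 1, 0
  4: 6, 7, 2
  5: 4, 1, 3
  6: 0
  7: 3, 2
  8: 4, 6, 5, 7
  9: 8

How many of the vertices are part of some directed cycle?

A vertex is on a directed cycle iff it belongs to a strongly connected component of size ≥ 2 (or has a self-loop).
The vertices on cycles are {2, 4, 5, 7, 8, 9} — 6 in total.

6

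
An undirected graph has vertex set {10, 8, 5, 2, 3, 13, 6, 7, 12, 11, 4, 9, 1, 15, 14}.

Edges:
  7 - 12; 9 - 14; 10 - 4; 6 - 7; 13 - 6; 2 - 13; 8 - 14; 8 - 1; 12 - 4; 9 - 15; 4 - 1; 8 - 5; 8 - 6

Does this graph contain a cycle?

Yes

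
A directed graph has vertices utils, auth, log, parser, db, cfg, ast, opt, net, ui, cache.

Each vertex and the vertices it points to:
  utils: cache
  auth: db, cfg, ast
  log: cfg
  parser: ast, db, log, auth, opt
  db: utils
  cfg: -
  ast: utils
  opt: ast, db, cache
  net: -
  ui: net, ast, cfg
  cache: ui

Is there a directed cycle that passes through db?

No

db lies on a cycle iff there is a path from db back to itself.
Exploring from db, it never reaches itself; equivalently, its strongly connected component is a singleton.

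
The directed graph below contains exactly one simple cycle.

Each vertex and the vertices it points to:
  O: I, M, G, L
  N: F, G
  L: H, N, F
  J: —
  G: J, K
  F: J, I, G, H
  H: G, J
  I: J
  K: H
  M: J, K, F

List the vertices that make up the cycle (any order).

G, H, K

DFS with gray/black marking from K:
K gray
  H gray
    G gray
      J gray
      J black
      G→K: K is gray → back edge
Back edge closes the cycle K → H → G → K; its vertices are {G, H, K}.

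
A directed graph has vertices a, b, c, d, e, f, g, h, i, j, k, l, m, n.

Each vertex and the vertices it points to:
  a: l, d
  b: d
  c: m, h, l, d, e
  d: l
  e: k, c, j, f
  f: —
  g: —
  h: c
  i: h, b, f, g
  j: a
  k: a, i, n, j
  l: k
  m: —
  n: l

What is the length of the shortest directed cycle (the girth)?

For each vertex v, BFS finds the shortest path from v back to v.
The shortest such closed walk is e → c → e, length 2.

2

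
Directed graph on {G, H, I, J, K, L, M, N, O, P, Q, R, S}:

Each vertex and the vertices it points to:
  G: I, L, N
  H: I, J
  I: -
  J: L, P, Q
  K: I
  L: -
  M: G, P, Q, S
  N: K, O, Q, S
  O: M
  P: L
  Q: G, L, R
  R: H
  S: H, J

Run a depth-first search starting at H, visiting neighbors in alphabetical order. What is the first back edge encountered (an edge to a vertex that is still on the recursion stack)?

M->G

DFS from H (visiting neighbors in alphabetical order); mark gray on enter, black on exit:
H gray
  I gray
  I black
  J gray
    L gray
    L black
    P gray
      P→L: L black — skip
    P black
    Q gray
      G gray
        G→I: I black — skip
        G→L: L black — skip
        N gray
          K gray
            K→I: I black — skip
          K black
          O gray
            M gray
              M→G: G is gray → back edge
First back edge: M → G.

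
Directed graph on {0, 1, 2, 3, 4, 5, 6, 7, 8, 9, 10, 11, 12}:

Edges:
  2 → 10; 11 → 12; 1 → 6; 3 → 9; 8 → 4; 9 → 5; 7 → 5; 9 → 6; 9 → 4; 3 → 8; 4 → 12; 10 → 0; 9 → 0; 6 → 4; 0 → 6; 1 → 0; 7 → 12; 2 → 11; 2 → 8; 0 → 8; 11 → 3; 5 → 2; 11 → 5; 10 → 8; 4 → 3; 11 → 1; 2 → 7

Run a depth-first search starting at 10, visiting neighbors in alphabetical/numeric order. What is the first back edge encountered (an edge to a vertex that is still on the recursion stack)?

8->4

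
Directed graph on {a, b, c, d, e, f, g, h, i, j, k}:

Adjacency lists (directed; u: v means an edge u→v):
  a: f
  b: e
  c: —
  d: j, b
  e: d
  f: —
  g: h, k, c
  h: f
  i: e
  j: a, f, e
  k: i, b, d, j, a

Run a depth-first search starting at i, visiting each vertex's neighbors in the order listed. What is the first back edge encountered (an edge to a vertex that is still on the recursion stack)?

j→e

DFS from i (visiting each vertex's neighbors in the order listed); mark gray on enter, black on exit:
i gray
  e gray
    d gray
      j gray
        a gray
          f gray
          f black
        a black
        j→f: f black — skip
        j→e: e is gray → back edge
First back edge: j → e.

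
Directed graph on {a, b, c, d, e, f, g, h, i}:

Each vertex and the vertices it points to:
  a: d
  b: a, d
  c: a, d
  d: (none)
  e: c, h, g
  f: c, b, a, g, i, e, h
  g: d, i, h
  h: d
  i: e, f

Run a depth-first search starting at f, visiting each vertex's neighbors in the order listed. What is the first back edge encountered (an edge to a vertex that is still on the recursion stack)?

DFS from f (visiting each vertex's neighbors in the order listed); mark gray on enter, black on exit:
f gray
  c gray
    a gray
      d gray
      d black
    a black
    c→d: d black — skip
  c black
  b gray
    b→a: a black — skip
    b→d: d black — skip
  b black
  f→a: a black — skip
  g gray
    g→d: d black — skip
    i gray
      e gray
        e→c: c black — skip
        h gray
          h→d: d black — skip
        h black
        e→g: g is gray → back edge
First back edge: e → g.

e→g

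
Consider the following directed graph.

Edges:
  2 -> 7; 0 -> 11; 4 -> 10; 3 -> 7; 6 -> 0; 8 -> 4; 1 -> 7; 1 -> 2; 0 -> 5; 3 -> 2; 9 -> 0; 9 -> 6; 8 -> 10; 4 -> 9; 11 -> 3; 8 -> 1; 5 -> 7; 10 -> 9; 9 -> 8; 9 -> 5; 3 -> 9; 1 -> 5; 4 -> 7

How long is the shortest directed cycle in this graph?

3

For each vertex v, BFS finds the shortest path from v back to v.
The shortest such closed walk is 4 → 9 → 8 → 4, length 3.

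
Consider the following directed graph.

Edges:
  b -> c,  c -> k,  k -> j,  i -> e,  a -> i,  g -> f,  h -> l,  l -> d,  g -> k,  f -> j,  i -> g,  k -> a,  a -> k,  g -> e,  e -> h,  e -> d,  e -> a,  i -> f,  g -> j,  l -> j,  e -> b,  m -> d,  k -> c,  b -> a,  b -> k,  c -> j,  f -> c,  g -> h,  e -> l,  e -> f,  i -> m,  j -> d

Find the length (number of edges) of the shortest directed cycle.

For each vertex v, BFS finds the shortest path from v back to v.
The shortest such closed walk is a → k → a, length 2.

2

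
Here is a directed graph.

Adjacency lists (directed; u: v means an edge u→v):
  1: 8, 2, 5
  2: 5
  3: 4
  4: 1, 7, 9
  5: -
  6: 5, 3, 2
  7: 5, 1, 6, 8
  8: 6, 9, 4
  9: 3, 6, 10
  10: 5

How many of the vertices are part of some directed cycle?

A vertex is on a directed cycle iff it belongs to a strongly connected component of size ≥ 2 (or has a self-loop).
The vertices on cycles are {1, 3, 4, 6, 7, 8, 9} — 7 in total.

7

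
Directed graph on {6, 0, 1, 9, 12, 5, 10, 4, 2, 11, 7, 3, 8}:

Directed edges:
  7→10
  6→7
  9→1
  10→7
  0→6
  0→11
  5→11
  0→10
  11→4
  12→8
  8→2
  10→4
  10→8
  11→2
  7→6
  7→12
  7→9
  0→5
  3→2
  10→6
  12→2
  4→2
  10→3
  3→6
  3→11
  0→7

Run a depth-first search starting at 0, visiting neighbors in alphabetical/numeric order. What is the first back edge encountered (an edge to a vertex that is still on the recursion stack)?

DFS from 0 (visiting neighbors in alphabetical/numeric order); mark gray on enter, black on exit:
0 gray
  5 gray
    11 gray
      2 gray
      2 black
      4 gray
        4→2: 2 black — skip
      4 black
    11 black
  5 black
  6 gray
    7 gray
      7→6: 6 is gray → back edge
First back edge: 7 → 6.

7->6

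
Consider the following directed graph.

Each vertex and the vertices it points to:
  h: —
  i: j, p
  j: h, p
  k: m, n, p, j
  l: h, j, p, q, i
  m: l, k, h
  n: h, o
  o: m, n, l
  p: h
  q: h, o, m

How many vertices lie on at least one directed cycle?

A vertex is on a directed cycle iff it belongs to a strongly connected component of size ≥ 2 (or has a self-loop).
The vertices on cycles are {k, l, m, n, o, q} — 6 in total.

6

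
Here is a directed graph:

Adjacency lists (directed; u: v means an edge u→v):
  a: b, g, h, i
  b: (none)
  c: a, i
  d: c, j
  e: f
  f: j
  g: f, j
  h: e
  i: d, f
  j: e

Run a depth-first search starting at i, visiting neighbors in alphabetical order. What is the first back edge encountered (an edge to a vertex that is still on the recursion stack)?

DFS from i (visiting neighbors in alphabetical order); mark gray on enter, black on exit:
i gray
  d gray
    c gray
      a gray
        b gray
        b black
        g gray
          f gray
            j gray
              e gray
                e→f: f is gray → back edge
First back edge: e → f.

e→f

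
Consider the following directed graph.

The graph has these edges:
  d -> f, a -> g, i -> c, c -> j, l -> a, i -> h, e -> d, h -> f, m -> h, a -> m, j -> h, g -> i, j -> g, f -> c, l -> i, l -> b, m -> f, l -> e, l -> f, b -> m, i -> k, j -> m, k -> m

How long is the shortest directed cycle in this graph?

4

For each vertex v, BFS finds the shortest path from v back to v.
The shortest such closed walk is i → c → j → g → i, length 4.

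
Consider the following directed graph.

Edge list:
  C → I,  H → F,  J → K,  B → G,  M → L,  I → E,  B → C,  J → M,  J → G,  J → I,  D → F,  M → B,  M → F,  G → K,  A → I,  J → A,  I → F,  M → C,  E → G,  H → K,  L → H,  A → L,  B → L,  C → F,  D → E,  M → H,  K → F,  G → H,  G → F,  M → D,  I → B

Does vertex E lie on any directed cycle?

No

E lies on a cycle iff there is a path from E back to itself.
Exploring from E, it never reaches itself; equivalently, its strongly connected component is a singleton.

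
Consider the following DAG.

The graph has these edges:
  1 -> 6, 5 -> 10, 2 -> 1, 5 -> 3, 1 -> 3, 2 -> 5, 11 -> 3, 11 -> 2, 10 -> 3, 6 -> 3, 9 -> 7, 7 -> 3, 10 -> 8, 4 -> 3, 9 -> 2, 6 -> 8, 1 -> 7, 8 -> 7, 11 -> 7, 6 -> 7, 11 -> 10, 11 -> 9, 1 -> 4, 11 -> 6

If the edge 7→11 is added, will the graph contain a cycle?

Adding 7→11 creates a cycle iff 11 can already reach 7.
Path from 11: 11 → 7.
So 11 → … → 7 → 11 is a cycle.

Yes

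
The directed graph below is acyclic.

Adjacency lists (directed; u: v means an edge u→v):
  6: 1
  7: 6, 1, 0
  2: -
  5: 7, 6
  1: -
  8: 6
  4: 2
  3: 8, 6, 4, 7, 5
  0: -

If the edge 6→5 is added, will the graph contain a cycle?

Yes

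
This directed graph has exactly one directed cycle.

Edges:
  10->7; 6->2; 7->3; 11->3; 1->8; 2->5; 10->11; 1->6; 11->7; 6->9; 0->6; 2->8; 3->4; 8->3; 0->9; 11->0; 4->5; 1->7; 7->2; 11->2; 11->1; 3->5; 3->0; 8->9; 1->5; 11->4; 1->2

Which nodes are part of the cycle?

0, 2, 3, 6, 8

DFS with gray/black marking from 3:
3 gray
  5 gray
  5 black
  0 gray
    6 gray
      2 gray
        8 gray
          9 gray
          9 black
          8→3: 3 is gray → back edge
Back edge closes the cycle 3 → 0 → 6 → 2 → 8 → 3; its vertices are {0, 2, 3, 6, 8}.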